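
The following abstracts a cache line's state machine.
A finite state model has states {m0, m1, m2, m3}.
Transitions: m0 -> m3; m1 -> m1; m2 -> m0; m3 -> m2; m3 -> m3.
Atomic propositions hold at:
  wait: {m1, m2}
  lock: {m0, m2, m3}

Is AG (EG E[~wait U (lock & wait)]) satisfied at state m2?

Sat(~wait) = {m0, m3}
Sat(lock & wait) = {m2}
E[~wait U (lock & wait)]: least fixpoint, start Z0 = Sat((lock & wait)) = {m2}, add states in Sat(~wait) with some successor in Z. Z1 = {m2, m3}; Z2 = {m0, m2, m3}; fixed.
Sat(E[~wait U (lock & wait)]) = {m0, m2, m3}
EG E[~wait U (lock & wait)]: greatest fixpoint, start Z0 = {m0, m2, m3}, keep only states in Sat with some successor in Z. Already a fixed point.
Sat(EG E[~wait U (lock & wait)]) = {m0, m2, m3}
AG (EG E[~wait U (lock & wait)]): greatest fixpoint, start Z0 = {m0, m2, m3}, keep only states in Sat with every successor in Z. Already a fixed point.
Sat(AG (EG E[~wait U (lock & wait)])) = {m0, m2, m3}
m2 ∈ Sat(AG (EG E[~wait U (lock & wait)])) = {m0, m2, m3}, so the formula holds at m2.

Yes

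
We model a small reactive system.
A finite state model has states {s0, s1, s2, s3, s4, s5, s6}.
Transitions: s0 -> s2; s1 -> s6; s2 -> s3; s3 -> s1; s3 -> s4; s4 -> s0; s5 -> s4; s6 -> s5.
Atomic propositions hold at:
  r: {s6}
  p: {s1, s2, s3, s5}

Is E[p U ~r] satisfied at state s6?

No

Sat(~r) = {s0, s1, s2, s3, s4, s5}
E[p U ~r]: least fixpoint, start Z0 = Sat(~r) = {s0, s1, s2, s3, s4, s5}, add states in Sat(p) with some successor in Z. Already a fixed point.
Sat(E[p U ~r]) = {s0, s1, s2, s3, s4, s5}
s6 ∉ Sat(E[p U ~r]) = {s0, s1, s2, s3, s4, s5}, so the formula does not hold at s6.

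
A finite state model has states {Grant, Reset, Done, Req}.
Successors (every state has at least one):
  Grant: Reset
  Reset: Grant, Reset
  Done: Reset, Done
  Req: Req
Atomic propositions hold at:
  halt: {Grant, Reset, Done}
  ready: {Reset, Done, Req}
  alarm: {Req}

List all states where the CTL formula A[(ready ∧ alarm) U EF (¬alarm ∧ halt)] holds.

Sat(ready ∧ alarm) = {Req}
Sat(¬alarm) = {Grant, Reset, Done}
Sat(¬alarm ∧ halt) = {Grant, Reset, Done}
EF (¬alarm ∧ halt): least fixpoint, start Z0 = {Grant, Reset, Done}, add states with some successor in Z. Already a fixed point.
Sat(EF (¬alarm ∧ halt)) = {Grant, Reset, Done}
A[(ready ∧ alarm) U EF (¬alarm ∧ halt)]: least fixpoint, start Z0 = Sat(EF (¬alarm ∧ halt)) = {Grant, Reset, Done}, add states in Sat(ready ∧ alarm) with every successor in Z. Already a fixed point.
Sat(A[(ready ∧ alarm) U EF (¬alarm ∧ halt)]) = {Grant, Reset, Done}

{Grant, Reset, Done}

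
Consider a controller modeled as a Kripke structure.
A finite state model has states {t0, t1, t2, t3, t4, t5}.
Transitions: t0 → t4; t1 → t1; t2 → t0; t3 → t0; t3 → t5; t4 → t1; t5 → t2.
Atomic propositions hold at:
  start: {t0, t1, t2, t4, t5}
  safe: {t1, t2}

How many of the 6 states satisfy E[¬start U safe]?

2

Sat(¬start) = {t3}
E[¬start U safe]: least fixpoint, start Z0 = Sat(safe) = {t1, t2}, add states in Sat(¬start) with some successor in Z. Already a fixed point.
Sat(E[¬start U safe]) = {t1, t2}
|Sat(E[¬start U safe])| = |{t1, t2}| = 2.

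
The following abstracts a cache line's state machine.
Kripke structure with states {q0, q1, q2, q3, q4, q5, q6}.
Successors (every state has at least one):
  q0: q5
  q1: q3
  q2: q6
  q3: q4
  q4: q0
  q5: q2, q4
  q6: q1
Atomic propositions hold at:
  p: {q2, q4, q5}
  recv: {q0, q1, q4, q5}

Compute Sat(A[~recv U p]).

{q2, q3, q4, q5}

Sat(~recv) = {q2, q3, q6}
A[~recv U p]: least fixpoint, start Z0 = Sat(p) = {q2, q4, q5}, add states in Sat(~recv) with every successor in Z. Z1 = {q2, q3, q4, q5}; fixed.
Sat(A[~recv U p]) = {q2, q3, q4, q5}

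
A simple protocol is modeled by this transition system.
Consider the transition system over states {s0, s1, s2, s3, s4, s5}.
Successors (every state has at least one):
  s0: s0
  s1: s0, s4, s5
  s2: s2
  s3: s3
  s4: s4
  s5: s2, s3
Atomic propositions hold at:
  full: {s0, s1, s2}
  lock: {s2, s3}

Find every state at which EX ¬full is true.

Sat(¬full) = {s3, s4, s5}
Sat(EX ¬full) = {s : some successor in {s3, s4, s5}} = {s1, s3, s4, s5}

{s1, s3, s4, s5}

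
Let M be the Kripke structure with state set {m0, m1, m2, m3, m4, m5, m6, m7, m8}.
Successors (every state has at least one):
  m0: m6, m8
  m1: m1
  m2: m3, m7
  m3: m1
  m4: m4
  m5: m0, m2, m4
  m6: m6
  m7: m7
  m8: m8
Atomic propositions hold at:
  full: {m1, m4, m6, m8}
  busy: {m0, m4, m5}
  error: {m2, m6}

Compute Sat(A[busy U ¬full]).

{m0, m2, m3, m5, m7}

Sat(¬full) = {m0, m2, m3, m5, m7}
A[busy U ¬full]: least fixpoint, start Z0 = Sat(¬full) = {m0, m2, m3, m5, m7}, add states in Sat(busy) with every successor in Z. Already a fixed point.
Sat(A[busy U ¬full]) = {m0, m2, m3, m5, m7}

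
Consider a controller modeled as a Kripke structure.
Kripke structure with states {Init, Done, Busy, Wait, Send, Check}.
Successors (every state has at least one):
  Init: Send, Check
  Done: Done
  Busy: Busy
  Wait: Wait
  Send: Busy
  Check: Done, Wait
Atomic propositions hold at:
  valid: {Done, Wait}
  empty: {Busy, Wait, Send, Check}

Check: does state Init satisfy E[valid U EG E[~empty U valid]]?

Sat(~empty) = {Init, Done}
E[~empty U valid]: least fixpoint, start Z0 = Sat(valid) = {Done, Wait}, add states in Sat(~empty) with some successor in Z. Already a fixed point.
Sat(E[~empty U valid]) = {Done, Wait}
EG E[~empty U valid]: greatest fixpoint, start Z0 = {Done, Wait}, keep only states in Sat with some successor in Z. Already a fixed point.
Sat(EG E[~empty U valid]) = {Done, Wait}
E[valid U EG E[~empty U valid]]: least fixpoint, start Z0 = Sat(EG E[~empty U valid]) = {Done, Wait}, add states in Sat(valid) with some successor in Z. Already a fixed point.
Sat(E[valid U EG E[~empty U valid]]) = {Done, Wait}
Init ∉ Sat(E[valid U EG E[~empty U valid]]) = {Done, Wait}, so the formula does not hold at Init.

No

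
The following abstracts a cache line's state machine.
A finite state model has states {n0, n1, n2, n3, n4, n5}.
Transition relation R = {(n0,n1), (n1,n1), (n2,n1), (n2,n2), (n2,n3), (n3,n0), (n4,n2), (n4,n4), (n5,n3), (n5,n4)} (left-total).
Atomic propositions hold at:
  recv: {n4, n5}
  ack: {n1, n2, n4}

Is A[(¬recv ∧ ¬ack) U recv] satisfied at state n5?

Yes

Sat(¬recv) = {n0, n1, n2, n3}
Sat(¬ack) = {n0, n3, n5}
Sat(¬recv ∧ ¬ack) = {n0, n3}
A[(¬recv ∧ ¬ack) U recv]: least fixpoint, start Z0 = Sat(recv) = {n4, n5}, add states in Sat(¬recv ∧ ¬ack) with every successor in Z. Already a fixed point.
Sat(A[(¬recv ∧ ¬ack) U recv]) = {n4, n5}
n5 ∈ Sat(A[(¬recv ∧ ¬ack) U recv]) = {n4, n5}, so the formula holds at n5.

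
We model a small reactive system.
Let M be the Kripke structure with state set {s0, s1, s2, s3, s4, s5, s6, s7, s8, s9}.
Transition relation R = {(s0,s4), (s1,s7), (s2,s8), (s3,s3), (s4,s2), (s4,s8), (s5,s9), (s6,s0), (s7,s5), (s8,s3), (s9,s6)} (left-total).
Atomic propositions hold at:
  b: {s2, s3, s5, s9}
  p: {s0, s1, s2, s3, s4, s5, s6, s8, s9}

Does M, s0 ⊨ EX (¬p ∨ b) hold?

Sat(¬p) = {s7}
Sat(¬p ∨ b) = {s2, s3, s5, s7, s9}
Sat(EX (¬p ∨ b)) = {s : some successor in {s2, s3, s5, s7, s9}} = {s1, s3, s4, s5, s7, s8}
s0 ∉ Sat(EX (¬p ∨ b)) = {s1, s3, s4, s5, s7, s8}, so the formula does not hold at s0.

No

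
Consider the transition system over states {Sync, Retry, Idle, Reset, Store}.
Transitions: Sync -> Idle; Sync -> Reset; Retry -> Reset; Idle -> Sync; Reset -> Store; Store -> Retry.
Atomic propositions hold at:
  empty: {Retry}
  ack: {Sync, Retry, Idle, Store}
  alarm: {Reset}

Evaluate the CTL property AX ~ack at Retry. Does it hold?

Yes

Sat(~ack) = {Reset}
Sat(AX ~ack) = {s : every successor in {Reset}} = {Retry}
Retry ∈ Sat(AX ~ack) = {Retry}, so the formula holds at Retry.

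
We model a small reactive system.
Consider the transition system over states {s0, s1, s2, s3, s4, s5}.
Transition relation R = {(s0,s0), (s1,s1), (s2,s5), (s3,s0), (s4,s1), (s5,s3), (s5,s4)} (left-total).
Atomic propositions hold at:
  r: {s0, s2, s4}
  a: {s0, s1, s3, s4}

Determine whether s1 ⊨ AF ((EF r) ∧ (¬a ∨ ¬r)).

No

EF r: least fixpoint, start Z0 = {s0, s2, s4}, add states with some successor in Z. Z1 = {s0, s2, s3, s4, s5}; fixed.
Sat(EF r) = {s0, s2, s3, s4, s5}
Sat(¬a) = {s2, s5}
Sat(¬r) = {s1, s3, s5}
Sat(¬a ∨ ¬r) = {s1, s2, s3, s5}
Sat((EF r) ∧ (¬a ∨ ¬r)) = {s2, s3, s5}
AF ((EF r) ∧ (¬a ∨ ¬r)): least fixpoint, start Z0 = {s2, s3, s5}, add states with every successor in Z. Already a fixed point.
Sat(AF ((EF r) ∧ (¬a ∨ ¬r))) = {s2, s3, s5}
s1 ∉ Sat(AF ((EF r) ∧ (¬a ∨ ¬r))) = {s2, s3, s5}, so the formula does not hold at s1.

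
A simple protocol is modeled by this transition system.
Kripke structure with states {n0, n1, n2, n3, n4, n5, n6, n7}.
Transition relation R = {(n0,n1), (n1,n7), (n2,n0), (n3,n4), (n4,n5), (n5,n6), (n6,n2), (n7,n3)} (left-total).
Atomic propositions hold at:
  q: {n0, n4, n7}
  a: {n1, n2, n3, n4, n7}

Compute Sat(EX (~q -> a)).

{n0, n1, n2, n3, n6, n7}

Sat(~q) = {n1, n2, n3, n5, n6}
Sat(~q -> a) = {n0, n1, n2, n3, n4, n7}
Sat(EX (~q -> a)) = {s : some successor in {n0, n1, n2, n3, n4, n7}} = {n0, n1, n2, n3, n6, n7}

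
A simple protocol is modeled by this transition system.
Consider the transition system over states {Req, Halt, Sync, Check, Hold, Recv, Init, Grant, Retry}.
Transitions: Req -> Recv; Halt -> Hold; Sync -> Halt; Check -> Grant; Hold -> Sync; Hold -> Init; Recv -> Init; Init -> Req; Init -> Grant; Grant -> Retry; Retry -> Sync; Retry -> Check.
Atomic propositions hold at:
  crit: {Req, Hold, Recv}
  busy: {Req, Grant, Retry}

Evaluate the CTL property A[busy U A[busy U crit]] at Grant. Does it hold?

A[busy U crit]: least fixpoint, start Z0 = Sat(crit) = {Req, Hold, Recv}, add states in Sat(busy) with every successor in Z. Already a fixed point.
Sat(A[busy U crit]) = {Req, Hold, Recv}
A[busy U A[busy U crit]]: least fixpoint, start Z0 = Sat(A[busy U crit]) = {Req, Hold, Recv}, add states in Sat(busy) with every successor in Z. Already a fixed point.
Sat(A[busy U A[busy U crit]]) = {Req, Hold, Recv}
Grant ∉ Sat(A[busy U A[busy U crit]]) = {Req, Hold, Recv}, so the formula does not hold at Grant.

No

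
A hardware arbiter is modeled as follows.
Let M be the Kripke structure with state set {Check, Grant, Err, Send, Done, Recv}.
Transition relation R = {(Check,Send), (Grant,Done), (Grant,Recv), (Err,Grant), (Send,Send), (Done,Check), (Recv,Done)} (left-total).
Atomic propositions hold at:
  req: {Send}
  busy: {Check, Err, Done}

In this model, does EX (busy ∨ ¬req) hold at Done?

Sat(¬req) = {Check, Grant, Err, Done, Recv}
Sat(busy ∨ ¬req) = {Check, Grant, Err, Done, Recv}
Sat(EX (busy ∨ ¬req)) = {s : some successor in {Check, Grant, Err, Done, Recv}} = {Grant, Err, Done, Recv}
Done ∈ Sat(EX (busy ∨ ¬req)) = {Grant, Err, Done, Recv}, so the formula holds at Done.

Yes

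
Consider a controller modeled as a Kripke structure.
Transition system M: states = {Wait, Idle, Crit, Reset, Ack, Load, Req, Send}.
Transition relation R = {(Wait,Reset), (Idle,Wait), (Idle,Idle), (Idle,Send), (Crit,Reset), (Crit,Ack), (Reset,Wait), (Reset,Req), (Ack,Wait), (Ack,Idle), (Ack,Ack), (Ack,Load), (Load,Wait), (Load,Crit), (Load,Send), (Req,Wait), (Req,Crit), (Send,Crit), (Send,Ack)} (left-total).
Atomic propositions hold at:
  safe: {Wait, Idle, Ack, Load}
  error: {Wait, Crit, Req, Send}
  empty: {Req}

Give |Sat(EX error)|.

6

Sat(EX error) = {s : some successor in {Wait, Crit, Req, Send}} = {Idle, Reset, Ack, Load, Req, Send}
|Sat(EX error)| = |{Idle, Reset, Ack, Load, Req, Send}| = 6.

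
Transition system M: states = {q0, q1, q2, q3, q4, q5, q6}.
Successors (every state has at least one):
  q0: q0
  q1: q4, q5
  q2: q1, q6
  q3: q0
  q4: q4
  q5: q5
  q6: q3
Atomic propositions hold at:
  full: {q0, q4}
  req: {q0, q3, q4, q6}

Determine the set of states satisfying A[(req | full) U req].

{q0, q3, q4, q6}

Sat(req | full) = {q0, q3, q4, q6}
A[(req | full) U req]: least fixpoint, start Z0 = Sat(req) = {q0, q3, q4, q6}, add states in Sat(req | full) with every successor in Z. Already a fixed point.
Sat(A[(req | full) U req]) = {q0, q3, q4, q6}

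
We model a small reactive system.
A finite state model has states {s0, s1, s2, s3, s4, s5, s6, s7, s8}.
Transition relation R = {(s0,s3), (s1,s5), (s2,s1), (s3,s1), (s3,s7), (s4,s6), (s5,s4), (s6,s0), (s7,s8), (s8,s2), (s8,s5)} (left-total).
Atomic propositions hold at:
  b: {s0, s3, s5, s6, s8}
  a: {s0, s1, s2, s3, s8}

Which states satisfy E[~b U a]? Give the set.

{s0, s1, s2, s3, s7, s8}

Sat(~b) = {s1, s2, s4, s7}
E[~b U a]: least fixpoint, start Z0 = Sat(a) = {s0, s1, s2, s3, s8}, add states in Sat(~b) with some successor in Z. Z1 = {s0, s1, s2, s3, s7, s8}; fixed.
Sat(E[~b U a]) = {s0, s1, s2, s3, s7, s8}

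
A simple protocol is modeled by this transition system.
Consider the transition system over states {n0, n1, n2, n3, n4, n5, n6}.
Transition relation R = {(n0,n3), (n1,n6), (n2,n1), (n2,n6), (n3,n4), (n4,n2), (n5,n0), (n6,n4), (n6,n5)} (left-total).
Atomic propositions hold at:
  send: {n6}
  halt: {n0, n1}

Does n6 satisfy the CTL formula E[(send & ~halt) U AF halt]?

Yes

Sat(~halt) = {n2, n3, n4, n5, n6}
Sat(send & ~halt) = {n6}
AF halt: least fixpoint, start Z0 = {n0, n1}, add states with every successor in Z. Z1 = {n0, n1, n5}; fixed.
Sat(AF halt) = {n0, n1, n5}
E[(send & ~halt) U AF halt]: least fixpoint, start Z0 = Sat(AF halt) = {n0, n1, n5}, add states in Sat(send & ~halt) with some successor in Z. Z1 = {n0, n1, n5, n6}; fixed.
Sat(E[(send & ~halt) U AF halt]) = {n0, n1, n5, n6}
n6 ∈ Sat(E[(send & ~halt) U AF halt]) = {n0, n1, n5, n6}, so the formula holds at n6.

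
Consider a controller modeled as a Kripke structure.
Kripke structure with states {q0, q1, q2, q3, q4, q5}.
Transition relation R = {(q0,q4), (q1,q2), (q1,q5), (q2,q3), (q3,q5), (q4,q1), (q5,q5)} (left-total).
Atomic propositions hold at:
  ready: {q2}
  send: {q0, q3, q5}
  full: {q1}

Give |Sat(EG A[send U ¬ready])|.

5

Sat(¬ready) = {q0, q1, q3, q4, q5}
A[send U ¬ready]: least fixpoint, start Z0 = Sat(¬ready) = {q0, q1, q3, q4, q5}, add states in Sat(send) with every successor in Z. Already a fixed point.
Sat(A[send U ¬ready]) = {q0, q1, q3, q4, q5}
EG A[send U ¬ready]: greatest fixpoint, start Z0 = {q0, q1, q3, q4, q5}, keep only states in Sat with some successor in Z. Already a fixed point.
Sat(EG A[send U ¬ready]) = {q0, q1, q3, q4, q5}
|Sat(EG A[send U ¬ready])| = |{q0, q1, q3, q4, q5}| = 5.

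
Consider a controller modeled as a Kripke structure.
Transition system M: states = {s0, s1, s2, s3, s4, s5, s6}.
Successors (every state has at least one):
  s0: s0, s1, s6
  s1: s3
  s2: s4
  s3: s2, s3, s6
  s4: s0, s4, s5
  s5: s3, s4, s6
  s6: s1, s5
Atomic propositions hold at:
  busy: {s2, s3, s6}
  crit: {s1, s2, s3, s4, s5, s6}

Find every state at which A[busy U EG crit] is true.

EG crit: greatest fixpoint, start Z0 = {s1, s2, s3, s4, s5, s6}, keep only states in Sat with some successor in Z. Already a fixed point.
Sat(EG crit) = {s1, s2, s3, s4, s5, s6}
A[busy U EG crit]: least fixpoint, start Z0 = Sat(EG crit) = {s1, s2, s3, s4, s5, s6}, add states in Sat(busy) with every successor in Z. Already a fixed point.
Sat(A[busy U EG crit]) = {s1, s2, s3, s4, s5, s6}

{s1, s2, s3, s4, s5, s6}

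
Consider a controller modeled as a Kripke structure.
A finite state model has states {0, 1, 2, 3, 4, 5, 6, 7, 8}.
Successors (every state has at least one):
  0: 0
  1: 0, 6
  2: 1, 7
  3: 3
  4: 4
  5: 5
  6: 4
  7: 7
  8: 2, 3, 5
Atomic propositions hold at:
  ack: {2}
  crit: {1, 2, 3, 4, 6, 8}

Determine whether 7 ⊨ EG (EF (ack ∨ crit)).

No

Sat(ack ∨ crit) = {1, 2, 3, 4, 6, 8}
EF (ack ∨ crit): least fixpoint, start Z0 = {1, 2, 3, 4, 6, 8}, add states with some successor in Z. Already a fixed point.
Sat(EF (ack ∨ crit)) = {1, 2, 3, 4, 6, 8}
EG (EF (ack ∨ crit)): greatest fixpoint, start Z0 = {1, 2, 3, 4, 6, 8}, keep only states in Sat with some successor in Z. Already a fixed point.
Sat(EG (EF (ack ∨ crit))) = {1, 2, 3, 4, 6, 8}
7 ∉ Sat(EG (EF (ack ∨ crit))) = {1, 2, 3, 4, 6, 8}, so the formula does not hold at 7.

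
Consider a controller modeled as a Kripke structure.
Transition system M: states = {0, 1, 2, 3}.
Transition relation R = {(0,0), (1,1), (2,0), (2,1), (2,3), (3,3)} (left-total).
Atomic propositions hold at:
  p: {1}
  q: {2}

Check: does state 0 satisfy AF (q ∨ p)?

Sat(q ∨ p) = {1, 2}
AF (q ∨ p): least fixpoint, start Z0 = {1, 2}, add states with every successor in Z. Already a fixed point.
Sat(AF (q ∨ p)) = {1, 2}
0 ∉ Sat(AF (q ∨ p)) = {1, 2}, so the formula does not hold at 0.

No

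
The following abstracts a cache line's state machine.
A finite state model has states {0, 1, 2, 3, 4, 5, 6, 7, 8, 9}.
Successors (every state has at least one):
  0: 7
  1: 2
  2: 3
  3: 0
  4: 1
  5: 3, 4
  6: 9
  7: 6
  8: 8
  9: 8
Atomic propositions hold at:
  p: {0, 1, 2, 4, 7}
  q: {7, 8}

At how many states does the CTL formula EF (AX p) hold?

6

Sat(AX p) = {s : every successor in {0, 1, 2, 4, 7}} = {0, 1, 3, 4}
EF (AX p): least fixpoint, start Z0 = {0, 1, 3, 4}, add states with some successor in Z. Z1 = {0, 1, 2, 3, 4, 5}; fixed.
Sat(EF (AX p)) = {0, 1, 2, 3, 4, 5}
|Sat(EF (AX p))| = |{0, 1, 2, 3, 4, 5}| = 6.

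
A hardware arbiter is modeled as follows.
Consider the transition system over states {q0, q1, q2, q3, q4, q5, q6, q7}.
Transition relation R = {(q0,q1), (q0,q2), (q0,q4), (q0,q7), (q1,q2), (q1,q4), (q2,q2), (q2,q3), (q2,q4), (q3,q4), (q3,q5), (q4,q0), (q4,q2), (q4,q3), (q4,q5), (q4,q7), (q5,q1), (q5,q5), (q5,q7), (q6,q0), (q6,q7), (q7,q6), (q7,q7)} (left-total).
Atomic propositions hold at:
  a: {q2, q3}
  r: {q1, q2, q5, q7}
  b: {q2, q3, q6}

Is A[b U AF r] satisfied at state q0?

No

AF r: least fixpoint, start Z0 = {q1, q2, q5, q7}, add states with every successor in Z. Already a fixed point.
Sat(AF r) = {q1, q2, q5, q7}
A[b U AF r]: least fixpoint, start Z0 = Sat(AF r) = {q1, q2, q5, q7}, add states in Sat(b) with every successor in Z. Already a fixed point.
Sat(A[b U AF r]) = {q1, q2, q5, q7}
q0 ∉ Sat(A[b U AF r]) = {q1, q2, q5, q7}, so the formula does not hold at q0.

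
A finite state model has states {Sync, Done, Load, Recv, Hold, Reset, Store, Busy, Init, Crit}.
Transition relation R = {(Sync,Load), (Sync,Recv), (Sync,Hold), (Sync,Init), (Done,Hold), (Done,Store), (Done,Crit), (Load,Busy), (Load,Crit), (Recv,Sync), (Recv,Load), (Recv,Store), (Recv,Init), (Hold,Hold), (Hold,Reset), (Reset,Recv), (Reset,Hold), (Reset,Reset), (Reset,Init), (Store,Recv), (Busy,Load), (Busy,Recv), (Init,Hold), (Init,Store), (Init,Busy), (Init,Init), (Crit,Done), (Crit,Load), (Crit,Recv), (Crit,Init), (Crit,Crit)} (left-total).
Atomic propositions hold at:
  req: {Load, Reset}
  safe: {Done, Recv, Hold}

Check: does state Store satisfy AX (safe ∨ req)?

Sat(safe ∨ req) = {Done, Load, Recv, Hold, Reset}
Sat(AX (safe ∨ req)) = {s : every successor in {Done, Load, Recv, Hold, Reset}} = {Hold, Store, Busy}
Store ∈ Sat(AX (safe ∨ req)) = {Hold, Store, Busy}, so the formula holds at Store.

Yes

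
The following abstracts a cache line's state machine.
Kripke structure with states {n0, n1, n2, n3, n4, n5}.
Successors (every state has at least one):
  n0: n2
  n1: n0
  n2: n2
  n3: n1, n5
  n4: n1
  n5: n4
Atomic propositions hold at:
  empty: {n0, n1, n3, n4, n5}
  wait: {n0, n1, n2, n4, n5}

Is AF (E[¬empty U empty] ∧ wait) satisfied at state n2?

No

Sat(¬empty) = {n2}
E[¬empty U empty]: least fixpoint, start Z0 = Sat(empty) = {n0, n1, n3, n4, n5}, add states in Sat(¬empty) with some successor in Z. Already a fixed point.
Sat(E[¬empty U empty]) = {n0, n1, n3, n4, n5}
Sat(E[¬empty U empty] ∧ wait) = {n0, n1, n4, n5}
AF (E[¬empty U empty] ∧ wait): least fixpoint, start Z0 = {n0, n1, n4, n5}, add states with every successor in Z. Z1 = {n0, n1, n3, n4, n5}; fixed.
Sat(AF (E[¬empty U empty] ∧ wait)) = {n0, n1, n3, n4, n5}
n2 ∉ Sat(AF (E[¬empty U empty] ∧ wait)) = {n0, n1, n3, n4, n5}, so the formula does not hold at n2.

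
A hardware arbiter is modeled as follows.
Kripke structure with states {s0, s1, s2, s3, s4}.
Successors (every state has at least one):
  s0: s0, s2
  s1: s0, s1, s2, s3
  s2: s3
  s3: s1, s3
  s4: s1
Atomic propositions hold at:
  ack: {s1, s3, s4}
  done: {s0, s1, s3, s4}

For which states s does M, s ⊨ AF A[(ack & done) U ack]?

Sat(ack & done) = {s1, s3, s4}
A[(ack & done) U ack]: least fixpoint, start Z0 = Sat(ack) = {s1, s3, s4}, add states in Sat(ack & done) with every successor in Z. Already a fixed point.
Sat(A[(ack & done) U ack]) = {s1, s3, s4}
AF A[(ack & done) U ack]: least fixpoint, start Z0 = {s1, s3, s4}, add states with every successor in Z. Z1 = {s1, s2, s3, s4}; fixed.
Sat(AF A[(ack & done) U ack]) = {s1, s2, s3, s4}

{s1, s2, s3, s4}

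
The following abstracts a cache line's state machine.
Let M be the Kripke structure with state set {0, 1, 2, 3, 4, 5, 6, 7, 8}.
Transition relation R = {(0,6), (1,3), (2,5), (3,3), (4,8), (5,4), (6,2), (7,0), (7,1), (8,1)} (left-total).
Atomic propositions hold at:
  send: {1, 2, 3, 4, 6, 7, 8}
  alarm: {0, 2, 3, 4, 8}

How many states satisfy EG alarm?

EG alarm: greatest fixpoint, start Z0 = {0, 2, 3, 4, 8}, keep only states in Sat with some successor in Z. Z1 = {3, 4}; Z2 = {3}; fixed.
Sat(EG alarm) = {3}
|Sat(EG alarm)| = |{3}| = 1.

1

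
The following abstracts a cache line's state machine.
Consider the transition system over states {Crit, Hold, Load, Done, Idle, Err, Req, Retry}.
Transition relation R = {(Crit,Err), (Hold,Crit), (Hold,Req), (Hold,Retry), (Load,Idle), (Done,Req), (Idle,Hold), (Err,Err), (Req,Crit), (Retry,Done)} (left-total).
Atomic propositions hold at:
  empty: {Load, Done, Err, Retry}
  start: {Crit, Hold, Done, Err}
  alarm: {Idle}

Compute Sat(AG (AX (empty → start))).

Sat(empty → start) = {Crit, Hold, Done, Idle, Err, Req}
Sat(AX (empty → start)) = {s : every successor in {Crit, Hold, Done, Idle, Err, Req}} = {Crit, Load, Done, Idle, Err, Req, Retry}
AG (AX (empty → start)): greatest fixpoint, start Z0 = {Crit, Load, Done, Idle, Err, Req, Retry}, keep only states in Sat with every successor in Z. Z1 = {Crit, Load, Done, Err, Req, Retry}; Z2 = {Crit, Done, Err, Req, Retry}; fixed.
Sat(AG (AX (empty → start))) = {Crit, Done, Err, Req, Retry}

{Crit, Done, Err, Req, Retry}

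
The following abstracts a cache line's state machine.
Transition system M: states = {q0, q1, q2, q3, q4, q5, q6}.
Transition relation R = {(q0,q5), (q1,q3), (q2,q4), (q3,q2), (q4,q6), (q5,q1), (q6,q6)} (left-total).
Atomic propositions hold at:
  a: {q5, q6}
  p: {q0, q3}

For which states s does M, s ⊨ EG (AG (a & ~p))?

{q6}

Sat(~p) = {q1, q2, q4, q5, q6}
Sat(a & ~p) = {q5, q6}
AG (a & ~p): greatest fixpoint, start Z0 = {q5, q6}, keep only states in Sat with every successor in Z. Z1 = {q6}; fixed.
Sat(AG (a & ~p)) = {q6}
EG (AG (a & ~p)): greatest fixpoint, start Z0 = {q6}, keep only states in Sat with some successor in Z. Already a fixed point.
Sat(EG (AG (a & ~p))) = {q6}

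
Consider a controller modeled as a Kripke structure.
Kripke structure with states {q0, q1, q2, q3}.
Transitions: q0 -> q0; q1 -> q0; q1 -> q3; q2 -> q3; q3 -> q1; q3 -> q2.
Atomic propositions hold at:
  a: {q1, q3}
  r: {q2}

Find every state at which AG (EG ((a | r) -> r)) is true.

Sat(a | r) = {q1, q2, q3}
Sat((a | r) -> r) = {q0, q2}
EG ((a | r) -> r): greatest fixpoint, start Z0 = {q0, q2}, keep only states in Sat with some successor in Z. Z1 = {q0}; fixed.
Sat(EG ((a | r) -> r)) = {q0}
AG (EG ((a | r) -> r)): greatest fixpoint, start Z0 = {q0}, keep only states in Sat with every successor in Z. Already a fixed point.
Sat(AG (EG ((a | r) -> r))) = {q0}

{q0}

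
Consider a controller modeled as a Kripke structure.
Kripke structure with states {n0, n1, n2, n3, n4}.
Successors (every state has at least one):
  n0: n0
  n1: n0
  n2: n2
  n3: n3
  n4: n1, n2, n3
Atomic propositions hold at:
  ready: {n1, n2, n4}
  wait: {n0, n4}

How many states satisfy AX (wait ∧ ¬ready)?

2

Sat(¬ready) = {n0, n3}
Sat(wait ∧ ¬ready) = {n0}
Sat(AX (wait ∧ ¬ready)) = {s : every successor in {n0}} = {n0, n1}
|Sat(AX (wait ∧ ¬ready))| = |{n0, n1}| = 2.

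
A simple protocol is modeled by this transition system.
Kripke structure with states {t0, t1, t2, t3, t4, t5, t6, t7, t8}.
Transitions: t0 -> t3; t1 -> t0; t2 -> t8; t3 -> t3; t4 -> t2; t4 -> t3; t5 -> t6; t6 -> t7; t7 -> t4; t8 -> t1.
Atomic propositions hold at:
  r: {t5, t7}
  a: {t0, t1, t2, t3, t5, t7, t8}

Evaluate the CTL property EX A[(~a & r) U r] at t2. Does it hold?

Sat(~a) = {t4, t6}
Sat(~a & r) = ∅
A[(~a & r) U r]: least fixpoint, start Z0 = Sat(r) = {t5, t7}, add states in Sat(~a & r) with every successor in Z. Already a fixed point.
Sat(A[(~a & r) U r]) = {t5, t7}
Sat(EX A[(~a & r) U r]) = {s : some successor in {t5, t7}} = {t6}
t2 ∉ Sat(EX A[(~a & r) U r]) = {t6}, so the formula does not hold at t2.

No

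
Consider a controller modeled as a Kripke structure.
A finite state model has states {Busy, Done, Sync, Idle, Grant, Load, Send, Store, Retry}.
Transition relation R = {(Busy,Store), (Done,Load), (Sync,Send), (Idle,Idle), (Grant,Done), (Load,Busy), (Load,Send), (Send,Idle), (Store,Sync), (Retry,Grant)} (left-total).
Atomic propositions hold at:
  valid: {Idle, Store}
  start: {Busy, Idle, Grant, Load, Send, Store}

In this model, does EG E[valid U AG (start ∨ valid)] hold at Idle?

Sat(start ∨ valid) = {Busy, Idle, Grant, Load, Send, Store}
AG (start ∨ valid): greatest fixpoint, start Z0 = {Busy, Idle, Grant, Load, Send, Store}, keep only states in Sat with every successor in Z. Z1 = {Busy, Idle, Load, Send}; Z2 = {Idle, Load, Send}; Z3 = {Idle, Send}; fixed.
Sat(AG (start ∨ valid)) = {Idle, Send}
E[valid U AG (start ∨ valid)]: least fixpoint, start Z0 = Sat(AG (start ∨ valid)) = {Idle, Send}, add states in Sat(valid) with some successor in Z. Already a fixed point.
Sat(E[valid U AG (start ∨ valid)]) = {Idle, Send}
EG E[valid U AG (start ∨ valid)]: greatest fixpoint, start Z0 = {Idle, Send}, keep only states in Sat with some successor in Z. Already a fixed point.
Sat(EG E[valid U AG (start ∨ valid)]) = {Idle, Send}
Idle ∈ Sat(EG E[valid U AG (start ∨ valid)]) = {Idle, Send}, so the formula holds at Idle.

Yes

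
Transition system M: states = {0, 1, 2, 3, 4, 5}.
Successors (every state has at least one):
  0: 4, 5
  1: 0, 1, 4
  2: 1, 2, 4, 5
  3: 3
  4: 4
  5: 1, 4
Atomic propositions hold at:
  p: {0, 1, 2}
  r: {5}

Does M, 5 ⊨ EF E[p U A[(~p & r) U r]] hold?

Sat(~p) = {3, 4, 5}
Sat(~p & r) = {5}
A[(~p & r) U r]: least fixpoint, start Z0 = Sat(r) = {5}, add states in Sat(~p & r) with every successor in Z. Already a fixed point.
Sat(A[(~p & r) U r]) = {5}
E[p U A[(~p & r) U r]]: least fixpoint, start Z0 = Sat(A[(~p & r) U r]) = {5}, add states in Sat(p) with some successor in Z. Z1 = {0, 2, 5}; Z2 = {0, 1, 2, 5}; fixed.
Sat(E[p U A[(~p & r) U r]]) = {0, 1, 2, 5}
EF E[p U A[(~p & r) U r]]: least fixpoint, start Z0 = {0, 1, 2, 5}, add states with some successor in Z. Already a fixed point.
Sat(EF E[p U A[(~p & r) U r]]) = {0, 1, 2, 5}
5 ∈ Sat(EF E[p U A[(~p & r) U r]]) = {0, 1, 2, 5}, so the formula holds at 5.

Yes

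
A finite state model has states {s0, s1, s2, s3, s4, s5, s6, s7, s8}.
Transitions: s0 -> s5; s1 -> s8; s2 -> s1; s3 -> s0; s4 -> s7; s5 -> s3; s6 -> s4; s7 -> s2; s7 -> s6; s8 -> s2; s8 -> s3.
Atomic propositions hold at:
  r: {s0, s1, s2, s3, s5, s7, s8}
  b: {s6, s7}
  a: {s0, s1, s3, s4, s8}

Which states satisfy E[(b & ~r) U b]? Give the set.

Sat(~r) = {s4, s6}
Sat(b & ~r) = {s6}
E[(b & ~r) U b]: least fixpoint, start Z0 = Sat(b) = {s6, s7}, add states in Sat(b & ~r) with some successor in Z. Already a fixed point.
Sat(E[(b & ~r) U b]) = {s6, s7}

{s6, s7}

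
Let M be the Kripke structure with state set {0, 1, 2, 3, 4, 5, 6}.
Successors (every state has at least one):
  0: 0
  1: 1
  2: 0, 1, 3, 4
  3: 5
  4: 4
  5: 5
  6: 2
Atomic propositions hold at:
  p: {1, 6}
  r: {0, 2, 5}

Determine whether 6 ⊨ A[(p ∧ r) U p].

Sat(p ∧ r) = ∅
A[(p ∧ r) U p]: least fixpoint, start Z0 = Sat(p) = {1, 6}, add states in Sat(p ∧ r) with every successor in Z. Already a fixed point.
Sat(A[(p ∧ r) U p]) = {1, 6}
6 ∈ Sat(A[(p ∧ r) U p]) = {1, 6}, so the formula holds at 6.

Yes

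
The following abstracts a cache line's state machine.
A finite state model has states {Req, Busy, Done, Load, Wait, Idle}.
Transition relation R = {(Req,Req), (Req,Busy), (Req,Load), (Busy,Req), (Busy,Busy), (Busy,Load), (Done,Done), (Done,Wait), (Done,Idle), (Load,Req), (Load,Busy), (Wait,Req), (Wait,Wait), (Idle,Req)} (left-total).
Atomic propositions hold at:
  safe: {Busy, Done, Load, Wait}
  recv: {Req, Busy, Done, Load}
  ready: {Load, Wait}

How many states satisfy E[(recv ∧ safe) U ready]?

Sat(recv ∧ safe) = {Busy, Done, Load}
E[(recv ∧ safe) U ready]: least fixpoint, start Z0 = Sat(ready) = {Load, Wait}, add states in Sat(recv ∧ safe) with some successor in Z. Z1 = {Busy, Done, Load, Wait}; fixed.
Sat(E[(recv ∧ safe) U ready]) = {Busy, Done, Load, Wait}
|Sat(E[(recv ∧ safe) U ready])| = |{Busy, Done, Load, Wait}| = 4.

4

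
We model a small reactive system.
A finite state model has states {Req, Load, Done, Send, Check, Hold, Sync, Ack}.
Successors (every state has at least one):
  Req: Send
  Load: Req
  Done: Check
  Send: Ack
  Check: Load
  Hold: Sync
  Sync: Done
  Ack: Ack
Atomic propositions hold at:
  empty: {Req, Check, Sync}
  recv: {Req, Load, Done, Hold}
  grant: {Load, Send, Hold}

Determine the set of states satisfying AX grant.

{Req, Check}

Sat(AX grant) = {s : every successor in {Load, Send, Hold}} = {Req, Check}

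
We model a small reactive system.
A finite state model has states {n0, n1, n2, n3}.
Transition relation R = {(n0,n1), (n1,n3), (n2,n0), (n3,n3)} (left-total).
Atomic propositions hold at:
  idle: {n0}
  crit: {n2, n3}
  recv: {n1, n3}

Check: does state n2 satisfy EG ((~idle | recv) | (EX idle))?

Sat(~idle) = {n1, n2, n3}
Sat(~idle | recv) = {n1, n2, n3}
Sat(EX idle) = {s : some successor in {n0}} = {n2}
Sat((~idle | recv) | (EX idle)) = {n1, n2, n3}
EG ((~idle | recv) | (EX idle)): greatest fixpoint, start Z0 = {n1, n2, n3}, keep only states in Sat with some successor in Z. Z1 = {n1, n3}; fixed.
Sat(EG ((~idle | recv) | (EX idle))) = {n1, n3}
n2 ∉ Sat(EG ((~idle | recv) | (EX idle))) = {n1, n3}, so the formula does not hold at n2.

No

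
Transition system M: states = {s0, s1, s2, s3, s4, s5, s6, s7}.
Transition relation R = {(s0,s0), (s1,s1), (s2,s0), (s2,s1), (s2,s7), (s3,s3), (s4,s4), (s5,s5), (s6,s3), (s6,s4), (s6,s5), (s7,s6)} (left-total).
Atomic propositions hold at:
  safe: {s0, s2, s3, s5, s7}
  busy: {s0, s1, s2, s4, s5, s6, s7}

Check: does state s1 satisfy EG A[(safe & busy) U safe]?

No

Sat(safe & busy) = {s0, s2, s5, s7}
A[(safe & busy) U safe]: least fixpoint, start Z0 = Sat(safe) = {s0, s2, s3, s5, s7}, add states in Sat(safe & busy) with every successor in Z. Already a fixed point.
Sat(A[(safe & busy) U safe]) = {s0, s2, s3, s5, s7}
EG A[(safe & busy) U safe]: greatest fixpoint, start Z0 = {s0, s2, s3, s5, s7}, keep only states in Sat with some successor in Z. Z1 = {s0, s2, s3, s5}; fixed.
Sat(EG A[(safe & busy) U safe]) = {s0, s2, s3, s5}
s1 ∉ Sat(EG A[(safe & busy) U safe]) = {s0, s2, s3, s5}, so the formula does not hold at s1.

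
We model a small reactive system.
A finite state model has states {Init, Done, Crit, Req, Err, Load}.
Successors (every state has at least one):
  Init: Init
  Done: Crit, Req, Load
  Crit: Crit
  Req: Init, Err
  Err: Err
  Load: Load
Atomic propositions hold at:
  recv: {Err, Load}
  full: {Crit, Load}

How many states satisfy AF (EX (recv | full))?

Sat(recv | full) = {Crit, Err, Load}
Sat(EX (recv | full)) = {s : some successor in {Crit, Err, Load}} = {Done, Crit, Req, Err, Load}
AF (EX (recv | full)): least fixpoint, start Z0 = {Done, Crit, Req, Err, Load}, add states with every successor in Z. Already a fixed point.
Sat(AF (EX (recv | full))) = {Done, Crit, Req, Err, Load}
|Sat(AF (EX (recv | full)))| = |{Done, Crit, Req, Err, Load}| = 5.

5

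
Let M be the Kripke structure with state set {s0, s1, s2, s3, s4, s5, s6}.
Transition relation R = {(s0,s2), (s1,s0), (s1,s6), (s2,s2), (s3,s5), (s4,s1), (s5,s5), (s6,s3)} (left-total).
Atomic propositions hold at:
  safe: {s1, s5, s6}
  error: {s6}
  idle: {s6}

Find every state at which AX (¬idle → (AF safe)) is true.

Sat(¬idle) = {s0, s1, s2, s3, s4, s5}
AF safe: least fixpoint, start Z0 = {s1, s5, s6}, add states with every successor in Z. Z1 = {s1, s3, s4, s5, s6}; fixed.
Sat(AF safe) = {s1, s3, s4, s5, s6}
Sat(¬idle → (AF safe)) = {s1, s3, s4, s5, s6}
Sat(AX (¬idle → (AF safe))) = {s : every successor in {s1, s3, s4, s5, s6}} = {s3, s4, s5, s6}

{s3, s4, s5, s6}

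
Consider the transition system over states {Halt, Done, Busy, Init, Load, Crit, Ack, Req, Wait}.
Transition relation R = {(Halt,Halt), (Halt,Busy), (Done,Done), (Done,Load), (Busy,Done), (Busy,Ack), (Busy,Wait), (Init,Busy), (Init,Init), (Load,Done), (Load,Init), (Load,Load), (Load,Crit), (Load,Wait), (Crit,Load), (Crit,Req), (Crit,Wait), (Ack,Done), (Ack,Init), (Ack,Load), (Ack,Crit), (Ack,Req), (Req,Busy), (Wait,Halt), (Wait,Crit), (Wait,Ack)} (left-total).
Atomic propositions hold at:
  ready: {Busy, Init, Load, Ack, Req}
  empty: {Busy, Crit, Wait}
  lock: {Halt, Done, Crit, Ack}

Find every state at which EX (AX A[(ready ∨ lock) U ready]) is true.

Sat(ready ∨ lock) = {Halt, Done, Busy, Init, Load, Crit, Ack, Req}
A[(ready ∨ lock) U ready]: least fixpoint, start Z0 = Sat(ready) = {Busy, Init, Load, Ack, Req}, add states in Sat(ready ∨ lock) with every successor in Z. Already a fixed point.
Sat(A[(ready ∨ lock) U ready]) = {Busy, Init, Load, Ack, Req}
Sat(AX A[(ready ∨ lock) U ready]) = {s : every successor in {Busy, Init, Load, Ack, Req}} = {Init, Req}
Sat(EX (AX A[(ready ∨ lock) U ready])) = {s : some successor in {Init, Req}} = {Init, Load, Crit, Ack}

{Init, Load, Crit, Ack}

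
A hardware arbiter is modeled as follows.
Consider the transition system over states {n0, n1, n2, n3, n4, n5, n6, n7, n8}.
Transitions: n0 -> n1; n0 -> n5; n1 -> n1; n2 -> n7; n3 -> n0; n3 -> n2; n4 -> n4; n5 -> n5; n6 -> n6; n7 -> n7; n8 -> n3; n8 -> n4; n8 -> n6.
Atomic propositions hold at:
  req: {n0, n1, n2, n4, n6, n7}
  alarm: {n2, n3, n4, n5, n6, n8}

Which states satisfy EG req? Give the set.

EG req: greatest fixpoint, start Z0 = {n0, n1, n2, n4, n6, n7}, keep only states in Sat with some successor in Z. Already a fixed point.
Sat(EG req) = {n0, n1, n2, n4, n6, n7}

{n0, n1, n2, n4, n6, n7}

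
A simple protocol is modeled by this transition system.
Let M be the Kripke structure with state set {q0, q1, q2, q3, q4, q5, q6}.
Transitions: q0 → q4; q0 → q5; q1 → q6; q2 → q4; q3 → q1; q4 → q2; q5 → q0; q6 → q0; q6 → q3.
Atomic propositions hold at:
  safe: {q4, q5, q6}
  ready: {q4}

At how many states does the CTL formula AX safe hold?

Sat(AX safe) = {s : every successor in {q4, q5, q6}} = {q0, q1, q2}
|Sat(AX safe)| = |{q0, q1, q2}| = 3.

3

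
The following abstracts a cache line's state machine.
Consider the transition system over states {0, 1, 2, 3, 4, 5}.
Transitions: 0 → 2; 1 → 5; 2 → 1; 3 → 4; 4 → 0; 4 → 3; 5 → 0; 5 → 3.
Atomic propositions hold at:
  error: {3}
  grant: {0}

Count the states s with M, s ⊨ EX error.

Sat(EX error) = {s : some successor in {3}} = {4, 5}
|Sat(EX error)| = |{4, 5}| = 2.

2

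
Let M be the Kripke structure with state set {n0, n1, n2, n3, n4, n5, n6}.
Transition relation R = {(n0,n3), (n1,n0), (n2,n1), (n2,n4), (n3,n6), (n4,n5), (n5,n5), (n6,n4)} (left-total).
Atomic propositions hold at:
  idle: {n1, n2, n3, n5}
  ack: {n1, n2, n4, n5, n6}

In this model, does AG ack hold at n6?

Yes

AG ack: greatest fixpoint, start Z0 = {n1, n2, n4, n5, n6}, keep only states in Sat with every successor in Z. Z1 = {n2, n4, n5, n6}; Z2 = {n4, n5, n6}; fixed.
Sat(AG ack) = {n4, n5, n6}
n6 ∈ Sat(AG ack) = {n4, n5, n6}, so the formula holds at n6.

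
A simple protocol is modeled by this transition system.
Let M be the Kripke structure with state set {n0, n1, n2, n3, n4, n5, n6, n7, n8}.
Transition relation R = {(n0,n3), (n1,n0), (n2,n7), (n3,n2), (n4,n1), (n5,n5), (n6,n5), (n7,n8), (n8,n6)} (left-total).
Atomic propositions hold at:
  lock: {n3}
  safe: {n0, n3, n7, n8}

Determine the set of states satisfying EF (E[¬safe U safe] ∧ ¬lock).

Sat(¬safe) = {n1, n2, n4, n5, n6}
E[¬safe U safe]: least fixpoint, start Z0 = Sat(safe) = {n0, n3, n7, n8}, add states in Sat(¬safe) with some successor in Z. Z1 = {n0, n1, n2, n3, n7, n8}; Z2 = {n0, n1, n2, n3, n4, n7, n8}; fixed.
Sat(E[¬safe U safe]) = {n0, n1, n2, n3, n4, n7, n8}
Sat(¬lock) = {n0, n1, n2, n4, n5, n6, n7, n8}
Sat(E[¬safe U safe] ∧ ¬lock) = {n0, n1, n2, n4, n7, n8}
EF (E[¬safe U safe] ∧ ¬lock): least fixpoint, start Z0 = {n0, n1, n2, n4, n7, n8}, add states with some successor in Z. Z1 = {n0, n1, n2, n3, n4, n7, n8}; fixed.
Sat(EF (E[¬safe U safe] ∧ ¬lock)) = {n0, n1, n2, n3, n4, n7, n8}

{n0, n1, n2, n3, n4, n7, n8}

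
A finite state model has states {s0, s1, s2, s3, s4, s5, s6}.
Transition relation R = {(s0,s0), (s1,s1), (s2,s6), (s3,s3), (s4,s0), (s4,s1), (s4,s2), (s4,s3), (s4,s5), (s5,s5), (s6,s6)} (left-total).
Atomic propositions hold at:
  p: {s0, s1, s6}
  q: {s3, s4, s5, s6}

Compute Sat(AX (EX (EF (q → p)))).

Sat(q → p) = {s0, s1, s2, s6}
EF (q → p): least fixpoint, start Z0 = {s0, s1, s2, s6}, add states with some successor in Z. Z1 = {s0, s1, s2, s4, s6}; fixed.
Sat(EF (q → p)) = {s0, s1, s2, s4, s6}
Sat(EX (EF (q → p))) = {s : some successor in {s0, s1, s2, s4, s6}} = {s0, s1, s2, s4, s6}
Sat(AX (EX (EF (q → p)))) = {s : every successor in {s0, s1, s2, s4, s6}} = {s0, s1, s2, s6}

{s0, s1, s2, s6}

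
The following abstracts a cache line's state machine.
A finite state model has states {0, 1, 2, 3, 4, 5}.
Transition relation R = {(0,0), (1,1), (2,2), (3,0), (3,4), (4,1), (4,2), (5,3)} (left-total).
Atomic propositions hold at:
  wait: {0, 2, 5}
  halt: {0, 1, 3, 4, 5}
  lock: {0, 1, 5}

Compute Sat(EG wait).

EG wait: greatest fixpoint, start Z0 = {0, 2, 5}, keep only states in Sat with some successor in Z. Z1 = {0, 2}; fixed.
Sat(EG wait) = {0, 2}

{0, 2}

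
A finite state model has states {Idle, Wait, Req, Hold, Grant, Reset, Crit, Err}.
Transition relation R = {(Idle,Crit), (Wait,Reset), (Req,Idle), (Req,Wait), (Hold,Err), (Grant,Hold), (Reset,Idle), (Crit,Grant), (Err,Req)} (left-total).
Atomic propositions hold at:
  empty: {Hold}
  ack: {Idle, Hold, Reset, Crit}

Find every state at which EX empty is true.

{Grant}

Sat(EX empty) = {s : some successor in {Hold}} = {Grant}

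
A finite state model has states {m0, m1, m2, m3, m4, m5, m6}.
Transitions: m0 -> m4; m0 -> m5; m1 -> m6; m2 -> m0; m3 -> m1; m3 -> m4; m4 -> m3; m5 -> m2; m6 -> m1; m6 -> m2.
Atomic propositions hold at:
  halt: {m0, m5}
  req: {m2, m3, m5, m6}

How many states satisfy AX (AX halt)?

Sat(AX halt) = {s : every successor in {m0, m5}} = {m2}
Sat(AX (AX halt)) = {s : every successor in {m2}} = {m5}
|Sat(AX (AX halt))| = |{m5}| = 1.

1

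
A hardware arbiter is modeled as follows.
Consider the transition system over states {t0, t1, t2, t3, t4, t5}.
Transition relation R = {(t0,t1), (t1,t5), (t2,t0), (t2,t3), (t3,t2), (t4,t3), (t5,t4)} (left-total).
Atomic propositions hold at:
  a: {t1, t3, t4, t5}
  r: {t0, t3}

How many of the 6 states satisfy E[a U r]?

5

E[a U r]: least fixpoint, start Z0 = Sat(r) = {t0, t3}, add states in Sat(a) with some successor in Z. Z1 = {t0, t3, t4}; Z2 = {t0, t3, t4, t5}; Z3 = {t0, t1, t3, t4, t5}; fixed.
Sat(E[a U r]) = {t0, t1, t3, t4, t5}
|Sat(E[a U r])| = |{t0, t1, t3, t4, t5}| = 5.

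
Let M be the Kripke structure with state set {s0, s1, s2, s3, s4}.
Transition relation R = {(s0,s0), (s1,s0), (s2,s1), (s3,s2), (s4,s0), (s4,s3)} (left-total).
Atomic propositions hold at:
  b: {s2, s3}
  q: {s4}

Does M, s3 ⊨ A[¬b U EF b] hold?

Yes

Sat(¬b) = {s0, s1, s4}
EF b: least fixpoint, start Z0 = {s2, s3}, add states with some successor in Z. Z1 = {s2, s3, s4}; fixed.
Sat(EF b) = {s2, s3, s4}
A[¬b U EF b]: least fixpoint, start Z0 = Sat(EF b) = {s2, s3, s4}, add states in Sat(¬b) with every successor in Z. Already a fixed point.
Sat(A[¬b U EF b]) = {s2, s3, s4}
s3 ∈ Sat(A[¬b U EF b]) = {s2, s3, s4}, so the formula holds at s3.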